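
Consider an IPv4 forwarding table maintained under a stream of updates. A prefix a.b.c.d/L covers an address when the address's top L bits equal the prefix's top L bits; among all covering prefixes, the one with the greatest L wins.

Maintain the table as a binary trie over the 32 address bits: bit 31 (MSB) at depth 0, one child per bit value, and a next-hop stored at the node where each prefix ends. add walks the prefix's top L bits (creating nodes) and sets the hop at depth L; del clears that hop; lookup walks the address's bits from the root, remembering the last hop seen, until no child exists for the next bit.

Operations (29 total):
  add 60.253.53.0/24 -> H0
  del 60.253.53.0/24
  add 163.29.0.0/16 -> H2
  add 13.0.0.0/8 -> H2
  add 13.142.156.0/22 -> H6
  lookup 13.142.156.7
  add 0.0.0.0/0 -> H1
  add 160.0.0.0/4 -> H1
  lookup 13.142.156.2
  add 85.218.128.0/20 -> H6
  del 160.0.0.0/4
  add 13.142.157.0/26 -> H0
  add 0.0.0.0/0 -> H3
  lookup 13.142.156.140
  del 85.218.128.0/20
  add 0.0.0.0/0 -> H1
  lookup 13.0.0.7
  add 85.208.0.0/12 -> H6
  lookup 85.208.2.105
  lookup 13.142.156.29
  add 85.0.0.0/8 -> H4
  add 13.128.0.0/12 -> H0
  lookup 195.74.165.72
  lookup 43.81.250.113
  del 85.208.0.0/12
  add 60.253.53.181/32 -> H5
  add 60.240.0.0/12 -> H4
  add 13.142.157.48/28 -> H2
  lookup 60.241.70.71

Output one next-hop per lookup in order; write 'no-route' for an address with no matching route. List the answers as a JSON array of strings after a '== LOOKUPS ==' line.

Trace:
  + 60.253.53.0/24 (H0) depth=24
  - 60.253.53.0/24 clear@24
  + 163.29.0.0/16 (H2) depth=16
  + 13.0.0.0/8 (H2) depth=8
  + 13.142.156.0/22 (H6) depth=22
  lookup 13.142.156.7: bits 0000110110001110100111 walk d0:-→d1:-→d2:-→d3:-→d4:-→d5:-→d6:-→d7:-→d8:H2→d9:-→d10:-→d11:-→d12:-→d13:-→d14:-→d15:-→d16:-→d17:-→d18:-→d19:-→d20:-→d21:-→d22:H6 -> H6
  + 0.0.0.0/0 (H1) depth=0
  + 160.0.0.0/4 (H1) depth=4
  lookup 13.142.156.2: bits 0000110110001110100111 walk d0:H1→d1:-→d2:-→d3:-→d4:-→d5:-→d6:-→d7:-→d8:H2→d9:-→d10:-→d11:-→d12:-→d13:-→d14:-→d15:-→d16:-→d17:-→d18:-→d19:-→d20:-→d21:-→d22:H6 -> H6
  + 85.218.128.0/20 (H6) depth=20
  - 160.0.0.0/4 clear@4
  + 13.142.157.0/26 (H0) depth=26
  + 0.0.0.0/0 (H3) depth=0
  lookup 13.142.156.140: bits 00001101100011101001110 walk d0:H3→d1:-→d2:-→d3:-→d4:-→d5:-→d6:-→d7:-→d8:H2→d9:-→d10:-→d11:-→d12:-→d13:-→d14:-→d15:-→d16:-→d17:-→d18:-→d19:-→d20:-→d21:-→d22:H6→d23:- -> H6
  - 85.218.128.0/20 clear@20
  + 0.0.0.0/0 (H1) depth=0
  lookup 13.0.0.7: bits 00001101 walk d0:H1→d1:-→d2:-→d3:-→d4:-→d5:-→d6:-→d7:-→d8:H2 -> H2
  + 85.208.0.0/12 (H6) depth=12
  lookup 85.208.2.105: bits 010101011101 walk d0:H1→d1:-→d2:-→d3:-→d4:-→d5:-→d6:-→d7:-→d8:-→d9:-→d10:-→d11:-→d12:H6 -> H6
  lookup 13.142.156.29: bits 00001101100011101001110 walk d0:H1→d1:-→d2:-→d3:-→d4:-→d5:-→d6:-→d7:-→d8:H2→d9:-→d10:-→d11:-→d12:-→d13:-→d14:-→d15:-→d16:-→d17:-→d18:-→d19:-→d20:-→d21:-→d22:H6→d23:- -> H6
  + 85.0.0.0/8 (H4) depth=8
  + 13.128.0.0/12 (H0) depth=12
  lookup 195.74.165.72: bits 1 walk d0:H1→d1:- -> H1
  lookup 43.81.250.113: bits 001 walk d0:H1→d1:-→d2:-→d3:- -> H1
  - 85.208.0.0/12 clear@12
  + 60.253.53.181/32 (H5) depth=32
  + 60.240.0.0/12 (H4) depth=12
  + 13.142.157.48/28 (H2) depth=28
  lookup 60.241.70.71: bits 001111001111 walk d0:H1→d1:-→d2:-→d3:-→d4:-→d5:-→d6:-→d7:-→d8:-→d9:-→d10:-→d11:-→d12:H4 -> H4

== LOOKUPS ==
["H6","H6","H6","H2","H6","H6","H1","H1","H4"]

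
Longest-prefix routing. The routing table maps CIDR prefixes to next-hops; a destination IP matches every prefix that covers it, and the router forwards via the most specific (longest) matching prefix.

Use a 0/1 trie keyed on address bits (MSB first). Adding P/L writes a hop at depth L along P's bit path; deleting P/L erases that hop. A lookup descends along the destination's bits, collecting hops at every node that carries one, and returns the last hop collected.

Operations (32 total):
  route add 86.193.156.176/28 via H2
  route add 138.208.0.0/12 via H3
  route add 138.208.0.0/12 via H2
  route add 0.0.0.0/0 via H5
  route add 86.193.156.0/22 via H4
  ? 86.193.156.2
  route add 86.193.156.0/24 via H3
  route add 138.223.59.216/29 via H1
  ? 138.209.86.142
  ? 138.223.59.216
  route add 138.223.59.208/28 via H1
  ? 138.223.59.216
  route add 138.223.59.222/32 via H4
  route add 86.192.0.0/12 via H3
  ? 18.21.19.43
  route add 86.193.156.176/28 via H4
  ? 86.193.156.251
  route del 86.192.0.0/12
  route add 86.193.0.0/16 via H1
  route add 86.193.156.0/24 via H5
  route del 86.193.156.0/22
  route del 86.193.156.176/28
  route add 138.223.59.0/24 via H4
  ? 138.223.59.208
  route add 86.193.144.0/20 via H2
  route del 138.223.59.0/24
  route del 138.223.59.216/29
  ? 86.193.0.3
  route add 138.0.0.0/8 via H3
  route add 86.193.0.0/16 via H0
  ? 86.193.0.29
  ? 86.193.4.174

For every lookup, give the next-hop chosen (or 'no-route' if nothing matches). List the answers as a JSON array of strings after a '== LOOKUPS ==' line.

Process each operation:
  + 86.193.156.176/28 (H2) depth=28
  + 138.208.0.0/12 (H3) depth=12
  + 138.208.0.0/12 (H2) depth=12
  + 0.0.0.0/0 (H5) depth=0
  + 86.193.156.0/22 (H4) depth=22
  ? 86.193.156.2  path d0:H5→d1:-→d2:-→d3:-→d4:-→d5:-→d6:-→d7:-→d8:-→d9:-→d10:-→d11:-→d12:-→d13:-→d14:-→d15:-→d16:-→d17:-→d18:-→d19:-→d20:-→d21:-→d22:H4→d23:-→d24:-  best=H4
  + 86.193.156.0/24 (H3) depth=24
  + 138.223.59.216/29 (H1) depth=29
  ? 138.209.86.142  path d0:H5→d1:-→d2:-→d3:-→d4:-→d5:-→d6:-→d7:-→d8:-→d9:-→d10:-→d11:-→d12:H2  best=H2
  ? 138.223.59.216  path d0:H5→d1:-→d2:-→d3:-→d4:-→d5:-→d6:-→d7:-→d8:-→d9:-→d10:-→d11:-→d12:H2→d13:-→d14:-→d15:-→d16:-→d17:-→d18:-→d19:-→d20:-→d21:-→d22:-→d23:-→d24:-→d25:-→d26:-→d27:-→d28:-→d29:H1  best=H1
  + 138.223.59.208/28 (H1) depth=28
  ? 138.223.59.216  path d0:H5→d1:-→d2:-→d3:-→d4:-→d5:-→d6:-→d7:-→d8:-→d9:-→d10:-→d11:-→d12:H2→d13:-→d14:-→d15:-→d16:-→d17:-→d18:-→d19:-→d20:-→d21:-→d22:-→d23:-→d24:-→d25:-→d26:-→d27:-→d28:H1→d29:H1  best=H1
  + 138.223.59.222/32 (H4) depth=32
  + 86.192.0.0/12 (H3) depth=12
  ? 18.21.19.43  path d0:H5→d1:-  best=H5
  + 86.193.156.176/28 (H4) depth=28
  ? 86.193.156.251  path d0:H5→d1:-→d2:-→d3:-→d4:-→d5:-→d6:-→d7:-→d8:-→d9:-→d10:-→d11:-→d12:H3→d13:-→d14:-→d15:-→d16:-→d17:-→d18:-→d19:-→d20:-→d21:-→d22:H4→d23:-→d24:H3→d25:-  best=H3
  - 86.192.0.0/12 clear@12
  + 86.193.0.0/16 (H1) depth=16
  + 86.193.156.0/24 (H5) depth=24
  - 86.193.156.0/22 clear@22
  - 86.193.156.176/28 clear@28
  + 138.223.59.0/24 (H4) depth=24
  ? 138.223.59.208  path d0:H5→d1:-→d2:-→d3:-→d4:-→d5:-→d6:-→d7:-→d8:-→d9:-→d10:-→d11:-→d12:H2→d13:-→d14:-→d15:-→d16:-→d17:-→d18:-→d19:-→d20:-→d21:-→d22:-→d23:-→d24:H4→d25:-→d26:-→d27:-→d28:H1  best=H1
  + 86.193.144.0/20 (H2) depth=20
  - 138.223.59.0/24 clear@24
  - 138.223.59.216/29 clear@29
  ? 86.193.0.3  path d0:H5→d1:-→d2:-→d3:-→d4:-→d5:-→d6:-→d7:-→d8:-→d9:-→d10:-→d11:-→d12:-→d13:-→d14:-→d15:-→d16:H1  best=H1
  + 138.0.0.0/8 (H3) depth=8
  + 86.193.0.0/16 (H0) depth=16
  ? 86.193.0.29  path d0:H5→d1:-→d2:-→d3:-→d4:-→d5:-→d6:-→d7:-→d8:-→d9:-→d10:-→d11:-→d12:-→d13:-→d14:-→d15:-→d16:H0  best=H0
  ? 86.193.4.174  path d0:H5→d1:-→d2:-→d3:-→d4:-→d5:-→d6:-→d7:-→d8:-→d9:-→d10:-→d11:-→d12:-→d13:-→d14:-→d15:-→d16:H0  best=H0

== LOOKUPS ==
["H4","H2","H1","H1","H5","H3","H1","H1","H0","H0"]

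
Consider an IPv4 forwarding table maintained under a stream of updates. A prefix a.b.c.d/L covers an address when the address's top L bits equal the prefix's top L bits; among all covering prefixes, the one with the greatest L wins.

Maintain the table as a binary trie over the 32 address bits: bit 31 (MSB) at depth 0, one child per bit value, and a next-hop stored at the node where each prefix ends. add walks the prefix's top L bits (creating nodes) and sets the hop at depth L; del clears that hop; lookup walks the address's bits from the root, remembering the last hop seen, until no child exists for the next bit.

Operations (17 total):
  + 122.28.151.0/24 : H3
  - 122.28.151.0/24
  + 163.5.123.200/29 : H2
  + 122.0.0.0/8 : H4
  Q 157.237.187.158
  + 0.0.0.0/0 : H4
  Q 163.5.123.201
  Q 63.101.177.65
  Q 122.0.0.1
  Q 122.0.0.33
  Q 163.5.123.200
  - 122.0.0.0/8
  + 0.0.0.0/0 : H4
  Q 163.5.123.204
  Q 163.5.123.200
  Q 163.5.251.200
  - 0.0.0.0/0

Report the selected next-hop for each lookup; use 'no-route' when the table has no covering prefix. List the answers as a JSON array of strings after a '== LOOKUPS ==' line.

Process each operation:
  add 122.28.151.0/24 -> H3 at depth 24
  del 122.28.151.0/24 (clear depth 24)
  add 163.5.123.200/29 -> H2 at depth 29
  add 122.0.0.0/8 -> H4 at depth 8
  Q 157.237.187.158: descend 10 ; hops seen [∅] ; pick no-route
  add 0.0.0.0/0 -> H4 at depth 0
  Q 163.5.123.201: descend 10100011000001010111101111001 ; hops seen [H4,H2] ; pick H2
  Q 63.101.177.65: descend 0 ; hops seen [H4] ; pick H4
  Q 122.0.0.1: descend 01111010000 ; hops seen [H4,H4] ; pick H4
  Q 122.0.0.33: descend 01111010000 ; hops seen [H4,H4] ; pick H4
  Q 163.5.123.200: descend 10100011000001010111101111001 ; hops seen [H4,H2] ; pick H2
  del 122.0.0.0/8 (clear depth 8)
  add 0.0.0.0/0 -> H4 at depth 0
  Q 163.5.123.204: descend 10100011000001010111101111001 ; hops seen [H4,H2] ; pick H2
  Q 163.5.123.200: descend 10100011000001010111101111001 ; hops seen [H4,H2] ; pick H2
  Q 163.5.251.200: descend 1010001100000101 ; hops seen [H4] ; pick H4
  del 0.0.0.0/0 (clear depth 0)

== LOOKUPS ==
["no-route","H2","H4","H4","H4","H2","H2","H2","H4"]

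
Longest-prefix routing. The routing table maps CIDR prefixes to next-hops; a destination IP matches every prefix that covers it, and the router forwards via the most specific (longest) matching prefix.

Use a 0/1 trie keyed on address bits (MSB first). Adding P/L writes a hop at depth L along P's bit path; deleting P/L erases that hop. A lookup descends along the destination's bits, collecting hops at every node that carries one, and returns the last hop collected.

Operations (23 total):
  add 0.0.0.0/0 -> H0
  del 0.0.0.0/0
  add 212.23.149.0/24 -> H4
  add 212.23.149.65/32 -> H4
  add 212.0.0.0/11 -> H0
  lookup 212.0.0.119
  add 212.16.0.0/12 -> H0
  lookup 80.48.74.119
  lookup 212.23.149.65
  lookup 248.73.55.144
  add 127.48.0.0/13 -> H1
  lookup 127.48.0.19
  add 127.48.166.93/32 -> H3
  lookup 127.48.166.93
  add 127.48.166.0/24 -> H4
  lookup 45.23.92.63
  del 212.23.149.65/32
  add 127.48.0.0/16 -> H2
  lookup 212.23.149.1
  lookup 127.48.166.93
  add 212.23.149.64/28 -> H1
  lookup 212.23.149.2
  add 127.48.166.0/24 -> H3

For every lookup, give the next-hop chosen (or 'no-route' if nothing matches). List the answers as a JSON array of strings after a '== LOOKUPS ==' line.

Trace:
  + 0.0.0.0/0 (H0) depth=0
  - 0.0.0.0/0 clear@0
  + 212.23.149.0/24 (H4) depth=24
  + 212.23.149.65/32 (H4) depth=32
  + 212.0.0.0/11 (H0) depth=11
  Q 212.0.0.119: descend 11010100000 ; hops seen [H0] ; pick H0
  + 212.16.0.0/12 (H0) depth=12
  Q 80.48.74.119: descend ε ; hops seen [∅] ; pick no-route
  Q 212.23.149.65: descend 11010100000101111001010101000001 ; hops seen [H0,H0,H4,H4] ; pick H4
  Q 248.73.55.144: descend 11 ; hops seen [∅] ; pick no-route
  + 127.48.0.0/13 (H1) depth=13
  Q 127.48.0.19: descend 0111111100110 ; hops seen [H1] ; pick H1
  + 127.48.166.93/32 (H3) depth=32
  Q 127.48.166.93: descend 01111111001100001010011001011101 ; hops seen [H1,H3] ; pick H3
  + 127.48.166.0/24 (H4) depth=24
  Q 45.23.92.63: descend 0 ; hops seen [∅] ; pick no-route
  - 212.23.149.65/32 clear@32
  + 127.48.0.0/16 (H2) depth=16
  Q 212.23.149.1: descend 1101010000010111100101010 ; hops seen [H0,H0,H4] ; pick H4
  Q 127.48.166.93: descend 01111111001100001010011001011101 ; hops seen [H1,H2,H4,H3] ; pick H3
  + 212.23.149.64/28 (H1) depth=28
  Q 212.23.149.2: descend 1101010000010111100101010 ; hops seen [H0,H0,H4] ; pick H4
  + 127.48.166.0/24 (H3) depth=24

== LOOKUPS ==
["H0","no-route","H4","no-route","H1","H3","no-route","H4","H3","H4"]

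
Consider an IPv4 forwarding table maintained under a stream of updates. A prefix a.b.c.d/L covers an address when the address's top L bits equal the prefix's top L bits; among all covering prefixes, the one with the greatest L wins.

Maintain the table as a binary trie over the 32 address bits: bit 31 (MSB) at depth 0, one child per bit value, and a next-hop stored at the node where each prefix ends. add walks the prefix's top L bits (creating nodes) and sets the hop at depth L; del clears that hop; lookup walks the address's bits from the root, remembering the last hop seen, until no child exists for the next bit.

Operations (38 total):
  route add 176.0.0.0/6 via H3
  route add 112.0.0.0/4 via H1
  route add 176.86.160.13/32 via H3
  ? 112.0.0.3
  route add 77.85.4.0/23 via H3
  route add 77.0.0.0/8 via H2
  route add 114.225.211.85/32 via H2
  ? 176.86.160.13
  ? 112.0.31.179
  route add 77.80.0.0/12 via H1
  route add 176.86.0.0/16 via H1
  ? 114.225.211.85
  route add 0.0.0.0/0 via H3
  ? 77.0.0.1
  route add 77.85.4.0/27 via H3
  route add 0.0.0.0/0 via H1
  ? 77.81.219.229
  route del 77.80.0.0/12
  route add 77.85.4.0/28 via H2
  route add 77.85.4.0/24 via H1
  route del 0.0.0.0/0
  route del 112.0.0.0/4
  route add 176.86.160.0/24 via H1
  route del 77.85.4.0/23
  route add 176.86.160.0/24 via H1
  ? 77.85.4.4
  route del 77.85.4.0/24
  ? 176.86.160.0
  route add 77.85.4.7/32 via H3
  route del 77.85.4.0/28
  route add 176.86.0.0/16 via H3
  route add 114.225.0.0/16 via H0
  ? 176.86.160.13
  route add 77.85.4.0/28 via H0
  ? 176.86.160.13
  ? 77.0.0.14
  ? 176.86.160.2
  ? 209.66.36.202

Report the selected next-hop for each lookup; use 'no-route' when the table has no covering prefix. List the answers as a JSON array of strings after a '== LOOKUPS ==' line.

Process each operation:
  + 176.0.0.0/6 (H3) depth=6
  + 112.0.0.0/4 (H1) depth=4
  + 176.86.160.13/32 (H3) depth=32
  Q 112.0.0.3: descend 0111 ; hops seen [H1] ; pick H1
  + 77.85.4.0/23 (H3) depth=23
  + 77.0.0.0/8 (H2) depth=8
  + 114.225.211.85/32 (H2) depth=32
  Q 176.86.160.13: descend 10110000010101101010000000001101 ; hops seen [H3,H3] ; pick H3
  Q 112.0.31.179: descend 011100 ; hops seen [H1] ; pick H1
  + 77.80.0.0/12 (H1) depth=12
  + 176.86.0.0/16 (H1) depth=16
  Q 114.225.211.85: descend 01110010111000011101001101010101 ; hops seen [H1,H2] ; pick H2
  + 0.0.0.0/0 (H3) depth=0
  Q 77.0.0.1: descend 010011010 ; hops seen [H3,H2] ; pick H2
  + 77.85.4.0/27 (H3) depth=27
  + 0.0.0.0/0 (H1) depth=0
  Q 77.81.219.229: descend 0100110101010 ; hops seen [H1,H2,H1] ; pick H1
  del 77.80.0.0/12 (clear depth 12)
  + 77.85.4.0/28 (H2) depth=28
  + 77.85.4.0/24 (H1) depth=24
  del 0.0.0.0/0 (clear depth 0)
  del 112.0.0.0/4 (clear depth 4)
  + 176.86.160.0/24 (H1) depth=24
  del 77.85.4.0/23 (clear depth 23)
  + 176.86.160.0/24 (H1) depth=24
  Q 77.85.4.4: descend 0100110101010101000001000000 ; hops seen [H2,H1,H3,H2] ; pick H2
  del 77.85.4.0/24 (clear depth 24)
  Q 176.86.160.0: descend 1011000001010110101000000000 ; hops seen [H3,H1,H1] ; pick H1
  + 77.85.4.7/32 (H3) depth=32
  del 77.85.4.0/28 (clear depth 28)
  + 176.86.0.0/16 (H3) depth=16
  + 114.225.0.0/16 (H0) depth=16
  Q 176.86.160.13: descend 10110000010101101010000000001101 ; hops seen [H3,H3,H1,H3] ; pick H3
  + 77.85.4.0/28 (H0) depth=28
  Q 176.86.160.13: descend 10110000010101101010000000001101 ; hops seen [H3,H3,H1,H3] ; pick H3
  Q 77.0.0.14: descend 010011010 ; hops seen [H2] ; pick H2
  Q 176.86.160.2: descend 1011000001010110101000000000 ; hops seen [H3,H3,H1] ; pick H1
  Q 209.66.36.202: descend 1 ; hops seen [∅] ; pick no-route

== LOOKUPS ==
["H1","H3","H1","H2","H2","H1","H2","H1","H3","H3","H2","H1","no-route"]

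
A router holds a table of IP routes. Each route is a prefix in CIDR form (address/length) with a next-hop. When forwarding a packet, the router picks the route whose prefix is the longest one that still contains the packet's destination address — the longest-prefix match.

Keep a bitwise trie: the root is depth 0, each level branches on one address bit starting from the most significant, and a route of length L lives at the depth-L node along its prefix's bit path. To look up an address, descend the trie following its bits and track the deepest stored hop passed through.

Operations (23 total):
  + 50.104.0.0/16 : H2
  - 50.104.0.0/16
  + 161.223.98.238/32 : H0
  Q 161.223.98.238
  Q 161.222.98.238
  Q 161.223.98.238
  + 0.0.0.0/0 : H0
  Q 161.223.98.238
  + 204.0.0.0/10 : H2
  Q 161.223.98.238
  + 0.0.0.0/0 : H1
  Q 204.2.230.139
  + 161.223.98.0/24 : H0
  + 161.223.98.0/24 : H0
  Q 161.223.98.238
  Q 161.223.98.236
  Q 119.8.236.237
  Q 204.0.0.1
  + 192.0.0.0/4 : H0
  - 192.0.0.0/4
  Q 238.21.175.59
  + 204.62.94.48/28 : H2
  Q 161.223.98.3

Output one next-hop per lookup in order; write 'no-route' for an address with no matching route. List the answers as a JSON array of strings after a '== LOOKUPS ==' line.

Apply in order:
  add 50.104.0.0/16 -> H2 at depth 16
  del 50.104.0.0/16 (clear depth 16)
  add 161.223.98.238/32 -> H0 at depth 32
  lookup 161.223.98.238: bits 10100001110111110110001011101110 walk d0:-→d1:-→d2:-→d3:-→d4:-→d5:-→d6:-→d7:-→d8:-→d9:-→d10:-→d11:-→d12:-→d13:-→d14:-→d15:-→d16:-→d17:-→d18:-→d19:-→d20:-→d21:-→d22:-→d23:-→d24:-→d25:-→d26:-→d27:-→d28:-→d29:-→d30:-→d31:-→d32:H0 -> H0
  lookup 161.222.98.238: bits 101000011101111 walk d0:-→d1:-→d2:-→d3:-→d4:-→d5:-→d6:-→d7:-→d8:-→d9:-→d10:-→d11:-→d12:-→d13:-→d14:-→d15:- -> no-route
  lookup 161.223.98.238: bits 10100001110111110110001011101110 walk d0:-→d1:-→d2:-→d3:-→d4:-→d5:-→d6:-→d7:-→d8:-→d9:-→d10:-→d11:-→d12:-→d13:-→d14:-→d15:-→d16:-→d17:-→d18:-→d19:-→d20:-→d21:-→d22:-→d23:-→d24:-→d25:-→d26:-→d27:-→d28:-→d29:-→d30:-→d31:-→d32:H0 -> H0
  add 0.0.0.0/0 -> H0 at depth 0
  lookup 161.223.98.238: bits 10100001110111110110001011101110 walk d0:H0→d1:-→d2:-→d3:-→d4:-→d5:-→d6:-→d7:-→d8:-→d9:-→d10:-→d11:-→d12:-→d13:-→d14:-→d15:-→d16:-→d17:-→d18:-→d19:-→d20:-→d21:-→d22:-→d23:-→d24:-→d25:-→d26:-→d27:-→d28:-→d29:-→d30:-→d31:-→d32:H0 -> H0
  add 204.0.0.0/10 -> H2 at depth 10
  lookup 161.223.98.238: bits 10100001110111110110001011101110 walk d0:H0→d1:-→d2:-→d3:-→d4:-→d5:-→d6:-→d7:-→d8:-→d9:-→d10:-→d11:-→d12:-→d13:-→d14:-→d15:-→d16:-→d17:-→d18:-→d19:-→d20:-→d21:-→d22:-→d23:-→d24:-→d25:-→d26:-→d27:-→d28:-→d29:-→d30:-→d31:-→d32:H0 -> H0
  add 0.0.0.0/0 -> H1 at depth 0
  lookup 204.2.230.139: bits 1100110000 walk d0:H1→d1:-→d2:-→d3:-→d4:-→d5:-→d6:-→d7:-→d8:-→d9:-→d10:H2 -> H2
  add 161.223.98.0/24 -> H0 at depth 24
  add 161.223.98.0/24 -> H0 at depth 24
  lookup 161.223.98.238: bits 10100001110111110110001011101110 walk d0:H1→d1:-→d2:-→d3:-→d4:-→d5:-→d6:-→d7:-→d8:-→d9:-→d10:-→d11:-→d12:-→d13:-→d14:-→d15:-→d16:-→d17:-→d18:-→d19:-→d20:-→d21:-→d22:-→d23:-→d24:H0→d25:-→d26:-→d27:-→d28:-→d29:-→d30:-→d31:-→d32:H0 -> H0
  lookup 161.223.98.236: bits 101000011101111101100010111011 walk d0:H1→d1:-→d2:-→d3:-→d4:-→d5:-→d6:-→d7:-→d8:-→d9:-→d10:-→d11:-→d12:-→d13:-→d14:-→d15:-→d16:-→d17:-→d18:-→d19:-→d20:-→d21:-→d22:-→d23:-→d24:H0→d25:-→d26:-→d27:-→d28:-→d29:-→d30:- -> H0
  lookup 119.8.236.237: bits 0 walk d0:H1→d1:- -> H1
  lookup 204.0.0.1: bits 1100110000 walk d0:H1→d1:-→d2:-→d3:-→d4:-→d5:-→d6:-→d7:-→d8:-→d9:-→d10:H2 -> H2
  add 192.0.0.0/4 -> H0 at depth 4
  del 192.0.0.0/4 (clear depth 4)
  lookup 238.21.175.59: bits 11 walk d0:H1→d1:-→d2:- -> H1
  add 204.62.94.48/28 -> H2 at depth 28
  lookup 161.223.98.3: bits 101000011101111101100010 walk d0:H1→d1:-→d2:-→d3:-→d4:-→d5:-→d6:-→d7:-→d8:-→d9:-→d10:-→d11:-→d12:-→d13:-→d14:-→d15:-→d16:-→d17:-→d18:-→d19:-→d20:-→d21:-→d22:-→d23:-→d24:H0 -> H0

== LOOKUPS ==
["H0","no-route","H0","H0","H0","H2","H0","H0","H1","H2","H1","H0"]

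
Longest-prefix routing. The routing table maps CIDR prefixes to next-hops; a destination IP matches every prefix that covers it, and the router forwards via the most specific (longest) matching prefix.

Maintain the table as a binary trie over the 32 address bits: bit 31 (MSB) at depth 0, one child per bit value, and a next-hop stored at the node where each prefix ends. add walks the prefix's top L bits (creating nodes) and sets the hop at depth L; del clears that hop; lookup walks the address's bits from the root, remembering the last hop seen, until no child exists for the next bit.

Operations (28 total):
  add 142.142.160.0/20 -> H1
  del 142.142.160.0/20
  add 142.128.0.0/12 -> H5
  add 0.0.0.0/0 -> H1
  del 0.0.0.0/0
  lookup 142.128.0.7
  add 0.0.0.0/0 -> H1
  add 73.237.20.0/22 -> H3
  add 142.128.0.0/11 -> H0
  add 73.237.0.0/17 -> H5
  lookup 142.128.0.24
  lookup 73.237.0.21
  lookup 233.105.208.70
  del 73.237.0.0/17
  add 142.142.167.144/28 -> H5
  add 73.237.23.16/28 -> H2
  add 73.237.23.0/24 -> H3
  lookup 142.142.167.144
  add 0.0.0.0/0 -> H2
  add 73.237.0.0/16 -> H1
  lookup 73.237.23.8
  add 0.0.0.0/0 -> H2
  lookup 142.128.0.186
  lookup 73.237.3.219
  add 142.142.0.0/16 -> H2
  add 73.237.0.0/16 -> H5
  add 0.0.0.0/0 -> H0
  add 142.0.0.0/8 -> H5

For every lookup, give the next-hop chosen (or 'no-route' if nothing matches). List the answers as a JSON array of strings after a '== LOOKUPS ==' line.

Process each operation:
  + 142.142.160.0/20 (H1) depth=20
  - 142.142.160.0/20 clear@20
  + 142.128.0.0/12 (H5) depth=12
  + 0.0.0.0/0 (H1) depth=0
  - 0.0.0.0/0 clear@0
  lookup 142.128.0.7: bits 100011101000 walk d0:-→d1:-→d2:-→d3:-→d4:-→d5:-→d6:-→d7:-→d8:-→d9:-→d10:-→d11:-→d12:H5 -> H5
  + 0.0.0.0/0 (H1) depth=0
  + 73.237.20.0/22 (H3) depth=22
  + 142.128.0.0/11 (H0) depth=11
  + 73.237.0.0/17 (H5) depth=17
  lookup 142.128.0.24: bits 100011101000 walk d0:H1→d1:-→d2:-→d3:-→d4:-→d5:-→d6:-→d7:-→d8:-→d9:-→d10:-→d11:H0→d12:H5 -> H5
  lookup 73.237.0.21: bits 0100100111101101000 walk d0:H1→d1:-→d2:-→d3:-→d4:-→d5:-→d6:-→d7:-→d8:-→d9:-→d10:-→d11:-→d12:-→d13:-→d14:-→d15:-→d16:-→d17:H5→d18:-→d19:- -> H5
  lookup 233.105.208.70: bits 1 walk d0:H1→d1:- -> H1
  - 73.237.0.0/17 clear@17
  + 142.142.167.144/28 (H5) depth=28
  + 73.237.23.16/28 (H2) depth=28
  + 73.237.23.0/24 (H3) depth=24
  lookup 142.142.167.144: bits 1000111010001110101001111001 walk d0:H1→d1:-→d2:-→d3:-→d4:-→d5:-→d6:-→d7:-→d8:-→d9:-→d10:-→d11:H0→d12:H5→d13:-→d14:-→d15:-→d16:-→d17:-→d18:-→d19:-→d20:-→d21:-→d22:-→d23:-→d24:-→d25:-→d26:-→d27:-→d28:H5 -> H5
  + 0.0.0.0/0 (H2) depth=0
  + 73.237.0.0/16 (H1) depth=16
  lookup 73.237.23.8: bits 010010011110110100010111000 walk d0:H2→d1:-→d2:-→d3:-→d4:-→d5:-→d6:-→d7:-→d8:-→d9:-→d10:-→d11:-→d12:-→d13:-→d14:-→d15:-→d16:H1→d17:-→d18:-→d19:-→d20:-→d21:-→d22:H3→d23:-→d24:H3→d25:-→d26:-→d27:- -> H3
  + 0.0.0.0/0 (H2) depth=0
  lookup 142.128.0.186: bits 100011101000 walk d0:H2→d1:-→d2:-→d3:-→d4:-→d5:-→d6:-→d7:-→d8:-→d9:-→d10:-→d11:H0→d12:H5 -> H5
  lookup 73.237.3.219: bits 0100100111101101000 walk d0:H2→d1:-→d2:-→d3:-→d4:-→d5:-→d6:-→d7:-→d8:-→d9:-→d10:-→d11:-→d12:-→d13:-→d14:-→d15:-→d16:H1→d17:-→d18:-→d19:- -> H1
  + 142.142.0.0/16 (H2) depth=16
  + 73.237.0.0/16 (H5) depth=16
  + 0.0.0.0/0 (H0) depth=0
  + 142.0.0.0/8 (H5) depth=8

== LOOKUPS ==
["H5","H5","H5","H1","H5","H3","H5","H1"]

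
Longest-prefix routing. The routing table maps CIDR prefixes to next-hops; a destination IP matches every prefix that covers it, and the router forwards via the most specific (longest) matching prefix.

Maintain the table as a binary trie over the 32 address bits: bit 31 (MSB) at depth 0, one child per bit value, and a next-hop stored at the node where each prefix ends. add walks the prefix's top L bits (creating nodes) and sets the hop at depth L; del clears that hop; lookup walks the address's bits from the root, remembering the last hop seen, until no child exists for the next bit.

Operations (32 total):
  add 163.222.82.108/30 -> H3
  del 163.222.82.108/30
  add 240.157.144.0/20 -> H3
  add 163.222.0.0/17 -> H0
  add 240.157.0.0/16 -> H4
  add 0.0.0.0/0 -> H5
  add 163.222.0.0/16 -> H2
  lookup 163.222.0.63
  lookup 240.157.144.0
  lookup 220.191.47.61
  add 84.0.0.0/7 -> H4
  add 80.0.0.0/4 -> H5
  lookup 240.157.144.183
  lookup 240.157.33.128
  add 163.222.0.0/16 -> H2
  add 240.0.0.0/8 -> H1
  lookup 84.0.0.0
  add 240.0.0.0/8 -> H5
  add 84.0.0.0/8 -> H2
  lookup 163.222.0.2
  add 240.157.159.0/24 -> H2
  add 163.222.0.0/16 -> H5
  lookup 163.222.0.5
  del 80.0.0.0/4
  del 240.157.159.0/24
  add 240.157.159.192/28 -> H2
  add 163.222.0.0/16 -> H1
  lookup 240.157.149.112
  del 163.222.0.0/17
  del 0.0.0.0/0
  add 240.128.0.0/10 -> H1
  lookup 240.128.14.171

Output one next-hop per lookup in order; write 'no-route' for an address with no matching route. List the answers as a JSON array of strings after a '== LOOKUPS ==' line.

Apply in order:
  + 163.222.82.108/30 (H3) depth=30
  - 163.222.82.108/30 clear@30
  + 240.157.144.0/20 (H3) depth=20
  + 163.222.0.0/17 (H0) depth=17
  + 240.157.0.0/16 (H4) depth=16
  + 0.0.0.0/0 (H5) depth=0
  + 163.222.0.0/16 (H2) depth=16
  ? 163.222.0.63  path d0:H5→d1:-→d2:-→d3:-→d4:-→d5:-→d6:-→d7:-→d8:-→d9:-→d10:-→d11:-→d12:-→d13:-→d14:-→d15:-→d16:H2→d17:H0  best=H0
  ? 240.157.144.0  path d0:H5→d1:-→d2:-→d3:-→d4:-→d5:-→d6:-→d7:-→d8:-→d9:-→d10:-→d11:-→d12:-→d13:-→d14:-→d15:-→d16:H4→d17:-→d18:-→d19:-→d20:H3  best=H3
  ? 220.191.47.61  path d0:H5→d1:-→d2:-  best=H5
  + 84.0.0.0/7 (H4) depth=7
  + 80.0.0.0/4 (H5) depth=4
  ? 240.157.144.183  path d0:H5→d1:-→d2:-→d3:-→d4:-→d5:-→d6:-→d7:-→d8:-→d9:-→d10:-→d11:-→d12:-→d13:-→d14:-→d15:-→d16:H4→d17:-→d18:-→d19:-→d20:H3  best=H3
  ? 240.157.33.128  path d0:H5→d1:-→d2:-→d3:-→d4:-→d5:-→d6:-→d7:-→d8:-→d9:-→d10:-→d11:-→d12:-→d13:-→d14:-→d15:-→d16:H4  best=H4
  + 163.222.0.0/16 (H2) depth=16
  + 240.0.0.0/8 (H1) depth=8
  ? 84.0.0.0  path d0:H5→d1:-→d2:-→d3:-→d4:H5→d5:-→d6:-→d7:H4  best=H4
  + 240.0.0.0/8 (H5) depth=8
  + 84.0.0.0/8 (H2) depth=8
  ? 163.222.0.2  path d0:H5→d1:-→d2:-→d3:-→d4:-→d5:-→d6:-→d7:-→d8:-→d9:-→d10:-→d11:-→d12:-→d13:-→d14:-→d15:-→d16:H2→d17:H0  best=H0
  + 240.157.159.0/24 (H2) depth=24
  + 163.222.0.0/16 (H5) depth=16
  ? 163.222.0.5  path d0:H5→d1:-→d2:-→d3:-→d4:-→d5:-→d6:-→d7:-→d8:-→d9:-→d10:-→d11:-→d12:-→d13:-→d14:-→d15:-→d16:H5→d17:H0  best=H0
  - 80.0.0.0/4 clear@4
  - 240.157.159.0/24 clear@24
  + 240.157.159.192/28 (H2) depth=28
  + 163.222.0.0/16 (H1) depth=16
  ? 240.157.149.112  path d0:H5→d1:-→d2:-→d3:-→d4:-→d5:-→d6:-→d7:-→d8:H5→d9:-→d10:-→d11:-→d12:-→d13:-→d14:-→d15:-→d16:H4→d17:-→d18:-→d19:-→d20:H3  best=H3
  - 163.222.0.0/17 clear@17
  - 0.0.0.0/0 clear@0
  + 240.128.0.0/10 (H1) depth=10
  ? 240.128.14.171  path d0:-→d1:-→d2:-→d3:-→d4:-→d5:-→d6:-→d7:-→d8:H5→d9:-→d10:H1→d11:-  best=H1

== LOOKUPS ==
["H0","H3","H5","H3","H4","H4","H0","H0","H3","H1"]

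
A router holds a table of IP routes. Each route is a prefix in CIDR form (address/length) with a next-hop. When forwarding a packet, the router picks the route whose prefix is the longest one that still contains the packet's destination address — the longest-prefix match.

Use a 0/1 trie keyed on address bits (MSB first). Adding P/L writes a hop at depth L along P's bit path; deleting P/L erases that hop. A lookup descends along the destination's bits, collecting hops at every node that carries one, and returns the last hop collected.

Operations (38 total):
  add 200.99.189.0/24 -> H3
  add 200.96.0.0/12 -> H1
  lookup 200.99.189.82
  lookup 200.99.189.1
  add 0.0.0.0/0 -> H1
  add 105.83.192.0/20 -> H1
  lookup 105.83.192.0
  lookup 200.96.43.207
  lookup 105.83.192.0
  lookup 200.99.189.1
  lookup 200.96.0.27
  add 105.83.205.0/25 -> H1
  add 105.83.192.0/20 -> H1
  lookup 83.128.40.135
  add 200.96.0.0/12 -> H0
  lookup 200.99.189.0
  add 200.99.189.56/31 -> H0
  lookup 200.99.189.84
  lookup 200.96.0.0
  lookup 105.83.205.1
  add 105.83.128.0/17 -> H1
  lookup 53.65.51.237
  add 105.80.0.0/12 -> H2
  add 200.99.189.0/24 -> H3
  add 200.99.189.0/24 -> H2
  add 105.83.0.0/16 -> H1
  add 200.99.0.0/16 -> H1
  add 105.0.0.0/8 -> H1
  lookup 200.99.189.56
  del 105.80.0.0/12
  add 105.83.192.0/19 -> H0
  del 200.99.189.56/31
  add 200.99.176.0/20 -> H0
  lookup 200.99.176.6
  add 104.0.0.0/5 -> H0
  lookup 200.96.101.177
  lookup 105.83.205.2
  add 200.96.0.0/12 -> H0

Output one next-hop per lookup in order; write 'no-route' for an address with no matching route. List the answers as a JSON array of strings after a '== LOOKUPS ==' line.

Apply in order:
  add 200.99.189.0/24 -> H3 at depth 24
  add 200.96.0.0/12 -> H1 at depth 12
  ? 200.99.189.82  path d0:-→d1:-→d2:-→d3:-→d4:-→d5:-→d6:-→d7:-→d8:-→d9:-→d10:-→d11:-→d12:H1→d13:-→d14:-→d15:-→d16:-→d17:-→d18:-→d19:-→d20:-→d21:-→d22:-→d23:-→d24:H3  best=H3
  ? 200.99.189.1  path d0:-→d1:-→d2:-→d3:-→d4:-→d5:-→d6:-→d7:-→d8:-→d9:-→d10:-→d11:-→d12:H1→d13:-→d14:-→d15:-→d16:-→d17:-→d18:-→d19:-→d20:-→d21:-→d22:-→d23:-→d24:H3  best=H3
  add 0.0.0.0/0 -> H1 at depth 0
  add 105.83.192.0/20 -> H1 at depth 20
  ? 105.83.192.0  path d0:H1→d1:-→d2:-→d3:-→d4:-→d5:-→d6:-→d7:-→d8:-→d9:-→d10:-→d11:-→d12:-→d13:-→d14:-→d15:-→d16:-→d17:-→d18:-→d19:-→d20:H1  best=H1
  ? 200.96.43.207  path d0:H1→d1:-→d2:-→d3:-→d4:-→d5:-→d6:-→d7:-→d8:-→d9:-→d10:-→d11:-→d12:H1→d13:-→d14:-  best=H1
  ? 105.83.192.0  path d0:H1→d1:-→d2:-→d3:-→d4:-→d5:-→d6:-→d7:-→d8:-→d9:-→d10:-→d11:-→d12:-→d13:-→d14:-→d15:-→d16:-→d17:-→d18:-→d19:-→d20:H1  best=H1
  ? 200.99.189.1  path d0:H1→d1:-→d2:-→d3:-→d4:-→d5:-→d6:-→d7:-→d8:-→d9:-→d10:-→d11:-→d12:H1→d13:-→d14:-→d15:-→d16:-→d17:-→d18:-→d19:-→d20:-→d21:-→d22:-→d23:-→d24:H3  best=H3
  ? 200.96.0.27  path d0:H1→d1:-→d2:-→d3:-→d4:-→d5:-→d6:-→d7:-→d8:-→d9:-→d10:-→d11:-→d12:H1→d13:-→d14:-  best=H1
  add 105.83.205.0/25 -> H1 at depth 25
  add 105.83.192.0/20 -> H1 at depth 20
  ? 83.128.40.135  path d0:H1→d1:-→d2:-  best=H1
  add 200.96.0.0/12 -> H0 at depth 12
  ? 200.99.189.0  path d0:H1→d1:-→d2:-→d3:-→d4:-→d5:-→d6:-→d7:-→d8:-→d9:-→d10:-→d11:-→d12:H0→d13:-→d14:-→d15:-→d16:-→d17:-→d18:-→d19:-→d20:-→d21:-→d22:-→d23:-→d24:H3  best=H3
  add 200.99.189.56/31 -> H0 at depth 31
  ? 200.99.189.84  path d0:H1→d1:-→d2:-→d3:-→d4:-→d5:-→d6:-→d7:-→d8:-→d9:-→d10:-→d11:-→d12:H0→d13:-→d14:-→d15:-→d16:-→d17:-→d18:-→d19:-→d20:-→d21:-→d22:-→d23:-→d24:H3→d25:-  best=H3
  ? 200.96.0.0  path d0:H1→d1:-→d2:-→d3:-→d4:-→d5:-→d6:-→d7:-→d8:-→d9:-→d10:-→d11:-→d12:H0→d13:-→d14:-  best=H0
  ? 105.83.205.1  path d0:H1→d1:-→d2:-→d3:-→d4:-→d5:-→d6:-→d7:-→d8:-→d9:-→d10:-→d11:-→d12:-→d13:-→d14:-→d15:-→d16:-→d17:-→d18:-→d19:-→d20:H1→d21:-→d22:-→d23:-→d24:-→d25:H1  best=H1
  add 105.83.128.0/17 -> H1 at depth 17
  ? 53.65.51.237  path d0:H1→d1:-  best=H1
  add 105.80.0.0/12 -> H2 at depth 12
  add 200.99.189.0/24 -> H3 at depth 24
  add 200.99.189.0/24 -> H2 at depth 24
  add 105.83.0.0/16 -> H1 at depth 16
  add 200.99.0.0/16 -> H1 at depth 16
  add 105.0.0.0/8 -> H1 at depth 8
  ? 200.99.189.56  path d0:H1→d1:-→d2:-→d3:-→d4:-→d5:-→d6:-→d7:-→d8:-→d9:-→d10:-→d11:-→d12:H0→d13:-→d14:-→d15:-→d16:H1→d17:-→d18:-→d19:-→d20:-→d21:-→d22:-→d23:-→d24:H2→d25:-→d26:-→d27:-→d28:-→d29:-→d30:-→d31:H0  best=H0
  del 105.80.0.0/12 (clear depth 12)
  add 105.83.192.0/19 -> H0 at depth 19
  del 200.99.189.56/31 (clear depth 31)
  add 200.99.176.0/20 -> H0 at depth 20
  ? 200.99.176.6  path d0:H1→d1:-→d2:-→d3:-→d4:-→d5:-→d6:-→d7:-→d8:-→d9:-→d10:-→d11:-→d12:H0→d13:-→d14:-→d15:-→d16:H1→d17:-→d18:-→d19:-→d20:H0  best=H0
  add 104.0.0.0/5 -> H0 at depth 5
  ? 200.96.101.177  path d0:H1→d1:-→d2:-→d3:-→d4:-→d5:-→d6:-→d7:-→d8:-→d9:-→d10:-→d11:-→d12:H0→d13:-→d14:-  best=H0
  ? 105.83.205.2  path d0:H1→d1:-→d2:-→d3:-→d4:-→d5:H0→d6:-→d7:-→d8:H1→d9:-→d10:-→d11:-→d12:-→d13:-→d14:-→d15:-→d16:H1→d17:H1→d18:-→d19:H0→d20:H1→d21:-→d22:-→d23:-→d24:-→d25:H1  best=H1
  add 200.96.0.0/12 -> H0 at depth 12

== LOOKUPS ==
["H3","H3","H1","H1","H1","H3","H1","H1","H3","H3","H0","H1","H1","H0","H0","H0","H1"]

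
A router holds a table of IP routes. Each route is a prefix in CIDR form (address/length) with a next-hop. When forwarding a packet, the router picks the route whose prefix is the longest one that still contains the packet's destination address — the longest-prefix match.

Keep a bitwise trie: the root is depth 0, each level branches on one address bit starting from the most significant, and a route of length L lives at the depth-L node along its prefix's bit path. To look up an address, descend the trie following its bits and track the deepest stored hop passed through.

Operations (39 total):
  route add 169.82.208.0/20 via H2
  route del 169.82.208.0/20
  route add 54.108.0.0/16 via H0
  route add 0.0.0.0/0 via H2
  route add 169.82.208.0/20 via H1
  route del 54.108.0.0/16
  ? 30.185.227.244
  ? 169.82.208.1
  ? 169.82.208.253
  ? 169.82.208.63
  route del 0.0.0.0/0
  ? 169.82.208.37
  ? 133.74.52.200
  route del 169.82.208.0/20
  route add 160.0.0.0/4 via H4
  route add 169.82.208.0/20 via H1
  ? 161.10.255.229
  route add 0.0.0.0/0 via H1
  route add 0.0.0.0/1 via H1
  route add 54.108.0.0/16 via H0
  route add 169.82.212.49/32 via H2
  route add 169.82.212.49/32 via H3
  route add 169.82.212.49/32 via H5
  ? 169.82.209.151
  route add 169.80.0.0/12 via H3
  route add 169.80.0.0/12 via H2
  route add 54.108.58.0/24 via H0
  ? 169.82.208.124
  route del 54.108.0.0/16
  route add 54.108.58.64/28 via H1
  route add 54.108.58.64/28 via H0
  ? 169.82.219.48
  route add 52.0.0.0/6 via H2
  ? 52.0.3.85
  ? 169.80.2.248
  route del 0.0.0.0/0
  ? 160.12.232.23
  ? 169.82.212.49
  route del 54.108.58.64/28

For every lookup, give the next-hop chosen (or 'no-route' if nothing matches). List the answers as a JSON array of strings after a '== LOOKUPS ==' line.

Process each operation:
  add 169.82.208.0/20 -> H2 at depth 20
  del 169.82.208.0/20 (clear depth 20)
  add 54.108.0.0/16 -> H0 at depth 16
  add 0.0.0.0/0 -> H2 at depth 0
  add 169.82.208.0/20 -> H1 at depth 20
  del 54.108.0.0/16 (clear depth 16)
  ? 30.185.227.244  path d0:H2→d1:-→d2:-  best=H2
  ? 169.82.208.1  path d0:H2→d1:-→d2:-→d3:-→d4:-→d5:-→d6:-→d7:-→d8:-→d9:-→d10:-→d11:-→d12:-→d13:-→d14:-→d15:-→d16:-→d17:-→d18:-→d19:-→d20:H1  best=H1
  ? 169.82.208.253  path d0:H2→d1:-→d2:-→d3:-→d4:-→d5:-→d6:-→d7:-→d8:-→d9:-→d10:-→d11:-→d12:-→d13:-→d14:-→d15:-→d16:-→d17:-→d18:-→d19:-→d20:H1  best=H1
  ? 169.82.208.63  path d0:H2→d1:-→d2:-→d3:-→d4:-→d5:-→d6:-→d7:-→d8:-→d9:-→d10:-→d11:-→d12:-→d13:-→d14:-→d15:-→d16:-→d17:-→d18:-→d19:-→d20:H1  best=H1
  del 0.0.0.0/0 (clear depth 0)
  ? 169.82.208.37  path d0:-→d1:-→d2:-→d3:-→d4:-→d5:-→d6:-→d7:-→d8:-→d9:-→d10:-→d11:-→d12:-→d13:-→d14:-→d15:-→d16:-→d17:-→d18:-→d19:-→d20:H1  best=H1
  ? 133.74.52.200  path d0:-→d1:-→d2:-  best=no-route
  del 169.82.208.0/20 (clear depth 20)
  add 160.0.0.0/4 -> H4 at depth 4
  add 169.82.208.0/20 -> H1 at depth 20
  ? 161.10.255.229  path d0:-→d1:-→d2:-→d3:-→d4:H4  best=H4
  add 0.0.0.0/0 -> H1 at depth 0
  add 0.0.0.0/1 -> H1 at depth 1
  add 54.108.0.0/16 -> H0 at depth 16
  add 169.82.212.49/32 -> H2 at depth 32
  add 169.82.212.49/32 -> H3 at depth 32
  add 169.82.212.49/32 -> H5 at depth 32
  ? 169.82.209.151  path d0:H1→d1:-→d2:-→d3:-→d4:H4→d5:-→d6:-→d7:-→d8:-→d9:-→d10:-→d11:-→d12:-→d13:-→d14:-→d15:-→d16:-→d17:-→d18:-→d19:-→d20:H1→d21:-  best=H1
  add 169.80.0.0/12 -> H3 at depth 12
  add 169.80.0.0/12 -> H2 at depth 12
  add 54.108.58.0/24 -> H0 at depth 24
  ? 169.82.208.124  path d0:H1→d1:-→d2:-→d3:-→d4:H4→d5:-→d6:-→d7:-→d8:-→d9:-→d10:-→d11:-→d12:H2→d13:-→d14:-→d15:-→d16:-→d17:-→d18:-→d19:-→d20:H1→d21:-  best=H1
  del 54.108.0.0/16 (clear depth 16)
  add 54.108.58.64/28 -> H1 at depth 28
  add 54.108.58.64/28 -> H0 at depth 28
  ? 169.82.219.48  path d0:H1→d1:-→d2:-→d3:-→d4:H4→d5:-→d6:-→d7:-→d8:-→d9:-→d10:-→d11:-→d12:H2→d13:-→d14:-→d15:-→d16:-→d17:-→d18:-→d19:-→d20:H1  best=H1
  add 52.0.0.0/6 -> H2 at depth 6
  ? 52.0.3.85  path d0:H1→d1:H1→d2:-→d3:-→d4:-→d5:-→d6:H2  best=H2
  ? 169.80.2.248  path d0:H1→d1:-→d2:-→d3:-→d4:H4→d5:-→d6:-→d7:-→d8:-→d9:-→d10:-→d11:-→d12:H2→d13:-→d14:-  best=H2
  del 0.0.0.0/0 (clear depth 0)
  ? 160.12.232.23  path d0:-→d1:-→d2:-→d3:-→d4:H4  best=H4
  ? 169.82.212.49  path d0:-→d1:-→d2:-→d3:-→d4:H4→d5:-→d6:-→d7:-→d8:-→d9:-→d10:-→d11:-→d12:H2→d13:-→d14:-→d15:-→d16:-→d17:-→d18:-→d19:-→d20:H1→d21:-→d22:-→d23:-→d24:-→d25:-→d26:-→d27:-→d28:-→d29:-→d30:-→d31:-→d32:H5  best=H5
  del 54.108.58.64/28 (clear depth 28)

== LOOKUPS ==
["H2","H1","H1","H1","H1","no-route","H4","H1","H1","H1","H2","H2","H4","H5"]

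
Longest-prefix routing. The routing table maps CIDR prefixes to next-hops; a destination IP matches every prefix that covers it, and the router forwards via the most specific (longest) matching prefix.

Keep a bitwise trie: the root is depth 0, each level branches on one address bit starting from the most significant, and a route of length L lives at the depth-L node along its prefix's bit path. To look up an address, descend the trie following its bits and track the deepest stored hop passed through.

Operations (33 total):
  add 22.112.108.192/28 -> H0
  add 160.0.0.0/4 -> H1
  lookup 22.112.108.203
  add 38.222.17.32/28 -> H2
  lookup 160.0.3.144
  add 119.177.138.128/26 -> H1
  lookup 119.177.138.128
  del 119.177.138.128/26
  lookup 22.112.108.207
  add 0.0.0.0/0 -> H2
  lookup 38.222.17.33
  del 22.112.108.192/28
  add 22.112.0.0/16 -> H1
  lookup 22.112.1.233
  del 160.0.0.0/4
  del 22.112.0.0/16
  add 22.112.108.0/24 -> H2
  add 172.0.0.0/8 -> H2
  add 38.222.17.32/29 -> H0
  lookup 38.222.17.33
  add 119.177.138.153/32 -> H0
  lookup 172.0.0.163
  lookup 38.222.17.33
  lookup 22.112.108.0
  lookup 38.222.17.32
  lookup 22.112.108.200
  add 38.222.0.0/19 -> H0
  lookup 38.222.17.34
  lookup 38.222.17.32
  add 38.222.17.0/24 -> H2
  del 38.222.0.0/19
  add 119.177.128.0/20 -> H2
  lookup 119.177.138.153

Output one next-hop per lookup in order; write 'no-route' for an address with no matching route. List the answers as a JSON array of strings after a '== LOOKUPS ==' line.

Trace:
  add 22.112.108.192/28 -> H0 at depth 28
  add 160.0.0.0/4 -> H1 at depth 4
  lookup 22.112.108.203: bits 0001011001110000011011001100 walk d0:-→d1:-→d2:-→d3:-→d4:-→d5:-→d6:-→d7:-→d8:-→d9:-→d10:-→d11:-→d12:-→d13:-→d14:-→d15:-→d16:-→d17:-→d18:-→d19:-→d20:-→d21:-→d22:-→d23:-→d24:-→d25:-→d26:-→d27:-→d28:H0 -> H0
  add 38.222.17.32/28 -> H2 at depth 28
  lookup 160.0.3.144: bits 1010 walk d0:-→d1:-→d2:-→d3:-→d4:H1 -> H1
  add 119.177.138.128/26 -> H1 at depth 26
  lookup 119.177.138.128: bits 01110111101100011000101010 walk d0:-→d1:-→d2:-→d3:-→d4:-→d5:-→d6:-→d7:-→d8:-→d9:-→d10:-→d11:-→d12:-→d13:-→d14:-→d15:-→d16:-→d17:-→d18:-→d19:-→d20:-→d21:-→d22:-→d23:-→d24:-→d25:-→d26:H1 -> H1
  del 119.177.138.128/26 (clear depth 26)
  lookup 22.112.108.207: bits 0001011001110000011011001100 walk d0:-→d1:-→d2:-→d3:-→d4:-→d5:-→d6:-→d7:-→d8:-→d9:-→d10:-→d11:-→d12:-→d13:-→d14:-→d15:-→d16:-→d17:-→d18:-→d19:-→d20:-→d21:-→d22:-→d23:-→d24:-→d25:-→d26:-→d27:-→d28:H0 -> H0
  add 0.0.0.0/0 -> H2 at depth 0
  lookup 38.222.17.33: bits 0010011011011110000100010010 walk d0:H2→d1:-→d2:-→d3:-→d4:-→d5:-→d6:-→d7:-→d8:-→d9:-→d10:-→d11:-→d12:-→d13:-→d14:-→d15:-→d16:-→d17:-→d18:-→d19:-→d20:-→d21:-→d22:-→d23:-→d24:-→d25:-→d26:-→d27:-→d28:H2 -> H2
  del 22.112.108.192/28 (clear depth 28)
  add 22.112.0.0/16 -> H1 at depth 16
  lookup 22.112.1.233: bits 00010110011100000 walk d0:H2→d1:-→d2:-→d3:-→d4:-→d5:-→d6:-→d7:-→d8:-→d9:-→d10:-→d11:-→d12:-→d13:-→d14:-→d15:-→d16:H1→d17:- -> H1
  del 160.0.0.0/4 (clear depth 4)
  del 22.112.0.0/16 (clear depth 16)
  add 22.112.108.0/24 -> H2 at depth 24
  add 172.0.0.0/8 -> H2 at depth 8
  add 38.222.17.32/29 -> H0 at depth 29
  lookup 38.222.17.33: bits 00100110110111100001000100100 walk d0:H2→d1:-→d2:-→d3:-→d4:-→d5:-→d6:-→d7:-→d8:-→d9:-→d10:-→d11:-→d12:-→d13:-→d14:-→d15:-→d16:-→d17:-→d18:-→d19:-→d20:-→d21:-→d22:-→d23:-→d24:-→d25:-→d26:-→d27:-→d28:H2→d29:H0 -> H0
  add 119.177.138.153/32 -> H0 at depth 32
  lookup 172.0.0.163: bits 10101100 walk d0:H2→d1:-→d2:-→d3:-→d4:-→d5:-→d6:-→d7:-→d8:H2 -> H2
  lookup 38.222.17.33: bits 00100110110111100001000100100 walk d0:H2→d1:-→d2:-→d3:-→d4:-→d5:-→d6:-→d7:-→d8:-→d9:-→d10:-→d11:-→d12:-→d13:-→d14:-→d15:-→d16:-→d17:-→d18:-→d19:-→d20:-→d21:-→d22:-→d23:-→d24:-→d25:-→d26:-→d27:-→d28:H2→d29:H0 -> H0
  lookup 22.112.108.0: bits 000101100111000001101100 walk d0:H2→d1:-→d2:-→d3:-→d4:-→d5:-→d6:-→d7:-→d8:-→d9:-→d10:-→d11:-→d12:-→d13:-→d14:-→d15:-→d16:-→d17:-→d18:-→d19:-→d20:-→d21:-→d22:-→d23:-→d24:H2 -> H2
  lookup 38.222.17.32: bits 00100110110111100001000100100 walk d0:H2→d1:-→d2:-→d3:-→d4:-→d5:-→d6:-→d7:-→d8:-→d9:-→d10:-→d11:-→d12:-→d13:-→d14:-→d15:-→d16:-→d17:-→d18:-→d19:-→d20:-→d21:-→d22:-→d23:-→d24:-→d25:-→d26:-→d27:-→d28:H2→d29:H0 -> H0
  lookup 22.112.108.200: bits 0001011001110000011011001100 walk d0:H2→d1:-→d2:-→d3:-→d4:-→d5:-→d6:-→d7:-→d8:-→d9:-→d10:-→d11:-→d12:-→d13:-→d14:-→d15:-→d16:-→d17:-→d18:-→d19:-→d20:-→d21:-→d22:-→d23:-→d24:H2→d25:-→d26:-→d27:-→d28:- -> H2
  add 38.222.0.0/19 -> H0 at depth 19
  lookup 38.222.17.34: bits 00100110110111100001000100100 walk d0:H2→d1:-→d2:-→d3:-→d4:-→d5:-→d6:-→d7:-→d8:-→d9:-→d10:-→d11:-→d12:-→d13:-→d14:-→d15:-→d16:-→d17:-→d18:-→d19:H0→d20:-→d21:-→d22:-→d23:-→d24:-→d25:-→d26:-→d27:-→d28:H2→d29:H0 -> H0
  lookup 38.222.17.32: bits 00100110110111100001000100100 walk d0:H2→d1:-→d2:-→d3:-→d4:-→d5:-→d6:-→d7:-→d8:-→d9:-→d10:-→d11:-→d12:-→d13:-→d14:-→d15:-→d16:-→d17:-→d18:-→d19:H0→d20:-→d21:-→d22:-→d23:-→d24:-→d25:-→d26:-→d27:-→d28:H2→d29:H0 -> H0
  add 38.222.17.0/24 -> H2 at depth 24
  del 38.222.0.0/19 (clear depth 19)
  add 119.177.128.0/20 -> H2 at depth 20
  lookup 119.177.138.153: bits 01110111101100011000101010011001 walk d0:H2→d1:-→d2:-→d3:-→d4:-→d5:-→d6:-→d7:-→d8:-→d9:-→d10:-→d11:-→d12:-→d13:-→d14:-→d15:-→d16:-→d17:-→d18:-→d19:-→d20:H2→d21:-→d22:-→d23:-→d24:-→d25:-→d26:-→d27:-→d28:-→d29:-→d30:-→d31:-→d32:H0 -> H0

== LOOKUPS ==
["H0","H1","H1","H0","H2","H1","H0","H2","H0","H2","H0","H2","H0","H0","H0"]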